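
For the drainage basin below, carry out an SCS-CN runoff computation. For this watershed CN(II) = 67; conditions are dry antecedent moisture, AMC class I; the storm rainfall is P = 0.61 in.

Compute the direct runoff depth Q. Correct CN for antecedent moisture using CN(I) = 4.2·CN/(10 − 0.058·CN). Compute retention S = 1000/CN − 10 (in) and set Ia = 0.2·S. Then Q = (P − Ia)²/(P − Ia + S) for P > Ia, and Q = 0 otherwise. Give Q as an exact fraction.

CN(I) from CN(II)=67: (4.2·67)/(10 − 0.058·67) = 46900/1019 ≈ 46.026
S = 1000/(46900/1019) − 10 = 5500/469 in ≈ 11.727 in
Initial abstraction Ia = S/5 = (5500/469)/5 = 1100/469 ≈ 2.345 in
P = 0.610 ≤ Ia = 2.345 in: entire storm abstracted, Q = 0.

Q = 0 in ≈ 0.000 in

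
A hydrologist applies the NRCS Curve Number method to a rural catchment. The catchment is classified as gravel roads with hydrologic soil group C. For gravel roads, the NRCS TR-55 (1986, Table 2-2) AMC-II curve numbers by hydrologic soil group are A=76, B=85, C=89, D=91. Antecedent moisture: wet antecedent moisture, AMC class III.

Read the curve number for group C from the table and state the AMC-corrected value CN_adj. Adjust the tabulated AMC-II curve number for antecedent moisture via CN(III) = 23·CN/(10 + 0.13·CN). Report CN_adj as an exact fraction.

NRCS table: gravel roads, soil group C → CN(II) = 89
CN(III) from CN(II)=89: (23·89)/(10 + 0.13·89) = 204700/2157 ≈ 94.900

CN_adj = 204700/2157 ≈ 94.900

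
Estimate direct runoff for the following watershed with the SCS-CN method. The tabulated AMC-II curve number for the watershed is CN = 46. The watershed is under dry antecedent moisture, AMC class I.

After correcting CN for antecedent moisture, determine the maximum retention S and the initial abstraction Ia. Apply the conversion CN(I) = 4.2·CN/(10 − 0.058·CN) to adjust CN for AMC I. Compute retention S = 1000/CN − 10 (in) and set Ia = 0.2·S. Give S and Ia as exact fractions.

Adjust CN=46 to AMC I: 4.2·46/(10 − 0.058·46) → (966/5) ÷ (1833/250) = 16100/611 ≈ 26.350
Retention S: 1000/CN − 10 with CN=26.350 → S = 4500/161 ≈ 27.950 in
Ia = 0.2·(4500/161) = 900/161 in ≈ 5.590 in

S = 4500/161 in ≈ 27.950 in; Ia = 900/161 in ≈ 5.590 in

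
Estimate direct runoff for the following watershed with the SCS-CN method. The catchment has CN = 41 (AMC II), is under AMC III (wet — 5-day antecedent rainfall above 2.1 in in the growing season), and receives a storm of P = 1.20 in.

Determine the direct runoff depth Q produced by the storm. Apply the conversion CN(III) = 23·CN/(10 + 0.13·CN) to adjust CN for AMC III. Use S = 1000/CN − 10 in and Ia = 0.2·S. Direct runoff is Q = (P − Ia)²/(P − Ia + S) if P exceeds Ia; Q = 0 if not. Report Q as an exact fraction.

Q = 0 in ≈ 0.000 in

Wet (AMC III): CN(III) = 23·41/(10 + 0.13·41) = 943/(1533/100) = 94300/1533 ≈ 61.513
Max retention: S = 1000/(94300/1533) − 10 = 5900/943 in (≈ 6.257 in)
Ia = 0.2S: 0.2·6.257 = 1.251 in (exactly 1180/943)
P = 1.200 ≤ Ia = 1.251 in: entire storm abstracted, Q = 0.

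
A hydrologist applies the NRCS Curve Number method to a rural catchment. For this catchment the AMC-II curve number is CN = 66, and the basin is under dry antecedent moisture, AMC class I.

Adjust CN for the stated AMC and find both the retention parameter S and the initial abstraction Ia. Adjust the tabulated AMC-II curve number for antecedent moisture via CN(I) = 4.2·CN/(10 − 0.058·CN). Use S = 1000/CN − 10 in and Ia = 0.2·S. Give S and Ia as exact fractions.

S = 8500/693 in ≈ 12.266 in; Ia = 1700/693 in ≈ 2.453 in

CN(I) from CN(II)=66: (4.2·66)/(10 − 0.058·66) = 69300/1543 ≈ 44.913
Max retention: S = 1000/(69300/1543) − 10 = 8500/693 in (≈ 12.266 in)
Initial abstraction Ia = S/5 = (8500/693)/5 = 1700/693 ≈ 2.453 in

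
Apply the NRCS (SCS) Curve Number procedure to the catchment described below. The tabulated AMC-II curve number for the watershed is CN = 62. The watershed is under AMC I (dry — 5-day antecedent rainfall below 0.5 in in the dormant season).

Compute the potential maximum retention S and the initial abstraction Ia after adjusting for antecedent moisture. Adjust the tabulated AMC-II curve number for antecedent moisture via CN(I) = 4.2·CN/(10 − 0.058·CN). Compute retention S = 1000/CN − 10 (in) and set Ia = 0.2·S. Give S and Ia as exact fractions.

S = 9500/651 in ≈ 14.593 in; Ia = 1900/651 in ≈ 2.919 in

Adjust CN=62 to AMC I: 4.2·62/(10 − 0.058·62) → (1302/5) ÷ (1601/250) = 65100/1601 ≈ 40.662
S = 1000/(65100/1601) − 10 = 9500/651 in ≈ 14.593 in
Initial abstraction Ia = S/5 = (9500/651)/5 = 1900/651 ≈ 2.919 in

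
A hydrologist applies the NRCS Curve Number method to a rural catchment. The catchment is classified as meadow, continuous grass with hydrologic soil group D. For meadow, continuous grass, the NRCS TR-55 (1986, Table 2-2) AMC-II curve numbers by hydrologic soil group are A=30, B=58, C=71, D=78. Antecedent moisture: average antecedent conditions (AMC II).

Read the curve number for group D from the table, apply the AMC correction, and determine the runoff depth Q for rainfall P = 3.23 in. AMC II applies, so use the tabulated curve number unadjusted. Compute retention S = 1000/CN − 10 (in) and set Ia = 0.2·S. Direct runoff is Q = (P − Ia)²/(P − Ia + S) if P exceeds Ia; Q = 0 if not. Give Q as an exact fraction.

NRCS table: meadow, continuous grass, soil group D → CN(II) = 78
CN(II) = 78; AMC II needs no correction.
S = 1000/78 − 10 = 110/39 in ≈ 2.821 in
Ia = 0.2·(110/39) = 22/39 in ≈ 0.564 in
P − Ia = 3.230 − 0.564 = 10397/3900 ≈ 2.666 in (> 0, runoff occurs)
Q: (10397/3900)² ÷ (21397/3900) = 108097609/83448300 in (≈ 1.295 in)

Q = 108097609/83448300 in ≈ 1.295 in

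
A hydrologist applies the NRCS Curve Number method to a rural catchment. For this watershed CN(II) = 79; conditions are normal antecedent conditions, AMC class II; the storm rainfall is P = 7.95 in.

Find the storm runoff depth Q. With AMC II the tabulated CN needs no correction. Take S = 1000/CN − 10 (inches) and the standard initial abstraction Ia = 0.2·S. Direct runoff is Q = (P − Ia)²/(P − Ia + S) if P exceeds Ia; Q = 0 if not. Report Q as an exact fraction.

Q = 15264649/2795020 in ≈ 5.461 in

Average conditions: CN = 79 (no AMC adjustment).
Max retention: S = 1000/79 − 10 = 210/79 in (≈ 2.658 in)
Ia = 0.2·(210/79) = 42/79 in ≈ 0.532 in
Excess rainfall: 7.950 − 0.532 = 7.418 in; P > Ia so Q > 0
Q = (11721/1580)²/((11721/1580) + 210/79) = (137381841/2496400)/(15921/1580) = 15264649/2795020 in ≈ 5.461 in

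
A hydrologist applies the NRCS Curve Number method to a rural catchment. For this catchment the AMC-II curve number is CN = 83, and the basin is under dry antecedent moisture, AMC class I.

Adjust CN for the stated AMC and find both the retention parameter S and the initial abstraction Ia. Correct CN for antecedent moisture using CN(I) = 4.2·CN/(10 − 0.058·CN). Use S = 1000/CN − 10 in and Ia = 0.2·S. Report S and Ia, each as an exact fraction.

CN(I) from CN(II)=83: (4.2·83)/(10 − 0.058·83) = 174300/2593 ≈ 67.219
S = 1000/(174300/2593) − 10 = 8500/1743 in ≈ 4.877 in
Ia = 0.2S: 0.2·4.877 = 0.975 in (exactly 1700/1743)

S = 8500/1743 in ≈ 4.877 in; Ia = 1700/1743 in ≈ 0.975 in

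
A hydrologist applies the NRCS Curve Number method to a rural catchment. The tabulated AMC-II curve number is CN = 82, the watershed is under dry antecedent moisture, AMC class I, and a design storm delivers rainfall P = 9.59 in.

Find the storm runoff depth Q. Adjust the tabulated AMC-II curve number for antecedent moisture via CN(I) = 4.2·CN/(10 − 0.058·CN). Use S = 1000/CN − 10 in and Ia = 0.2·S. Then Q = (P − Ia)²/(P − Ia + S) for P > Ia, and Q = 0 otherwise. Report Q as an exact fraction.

Q = 60139224289/11343187100 in ≈ 5.302 in

Adjust CN=82 to AMC I: 4.2·82/(10 − 0.058·82) → (1722/5) ÷ (1311/250) = 28700/437 ≈ 65.675
S = 1000/(28700/437) − 10 = 1500/287 in ≈ 5.226 in
Initial abstraction Ia = S/5 = (1500/287)/5 = 300/287 ≈ 1.045 in
Since P=9.590 > Ia=1.045: effective rainfall P−Ia = 245233/28700 in
Q = (245233/28700)²/((245233/28700) + 1500/287) = (60139224289/823690000)/(395233/28700) = 60139224289/11343187100 in ≈ 5.302 in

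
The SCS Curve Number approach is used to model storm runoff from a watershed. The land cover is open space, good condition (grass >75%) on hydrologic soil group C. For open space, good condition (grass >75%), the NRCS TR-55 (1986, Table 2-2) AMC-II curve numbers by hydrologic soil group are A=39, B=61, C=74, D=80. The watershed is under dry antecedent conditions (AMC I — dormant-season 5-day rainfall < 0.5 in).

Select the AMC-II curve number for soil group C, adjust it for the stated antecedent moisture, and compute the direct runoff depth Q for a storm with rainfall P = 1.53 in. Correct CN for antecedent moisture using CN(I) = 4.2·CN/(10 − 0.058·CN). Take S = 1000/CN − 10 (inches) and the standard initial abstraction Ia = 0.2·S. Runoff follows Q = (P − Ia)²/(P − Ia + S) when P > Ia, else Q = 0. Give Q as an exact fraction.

Q = 0 in ≈ 0.000 in

NRCS table: open space, good condition (grass >75%), soil group C → CN(II) = 74
CN(I) from CN(II)=74: (4.2·74)/(10 − 0.058·74) = 77700/1427 ≈ 54.450
Max retention: S = 1000/(77700/1427) − 10 = 6500/777 in (≈ 8.366 in)
Ia = 0.2S: 0.2·8.366 = 1.673 in (exactly 1300/777)
P = 1.530 ≤ Ia = 1.673 in: entire storm abstracted, Q = 0.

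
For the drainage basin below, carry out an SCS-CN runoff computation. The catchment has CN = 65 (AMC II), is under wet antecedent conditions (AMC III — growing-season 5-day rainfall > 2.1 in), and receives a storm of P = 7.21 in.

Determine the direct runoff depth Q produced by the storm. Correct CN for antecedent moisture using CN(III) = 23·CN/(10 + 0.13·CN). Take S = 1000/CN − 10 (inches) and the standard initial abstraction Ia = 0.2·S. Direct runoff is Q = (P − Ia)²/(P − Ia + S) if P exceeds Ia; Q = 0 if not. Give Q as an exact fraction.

Adjust CN=65 to AMC III: 23·65/(10 + 0.13·65) → 1495 ÷ (369/20) = 29900/369 ≈ 81.030
Max retention: S = 1000/(29900/369) − 10 = 700/299 in (≈ 2.341 in)
Ia = 0.2S: 0.2·2.341 = 0.468 in (exactly 140/299)
Excess rainfall: 7.210 − 0.468 = 6.742 in; P > Ia so Q > 0
Runoff Q = (P−Ia)²/(P−Ia+S) = (6.742)²/(6.742+2.341) = 5804870463/1160030300 ≈ 5.004 in

Q = 5804870463/1160030300 in ≈ 5.004 in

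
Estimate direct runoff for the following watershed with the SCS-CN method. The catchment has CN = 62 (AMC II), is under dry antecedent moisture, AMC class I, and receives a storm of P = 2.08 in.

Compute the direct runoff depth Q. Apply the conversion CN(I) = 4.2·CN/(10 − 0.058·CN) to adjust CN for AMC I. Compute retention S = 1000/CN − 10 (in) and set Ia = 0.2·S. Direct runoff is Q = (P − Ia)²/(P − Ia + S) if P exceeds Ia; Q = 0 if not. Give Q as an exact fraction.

Adjust CN=62 to AMC I: 4.2·62/(10 − 0.058·62) → (1302/5) ÷ (1601/250) = 65100/1601 ≈ 40.662
S = 1000/(65100/1601) − 10 = 9500/651 in ≈ 14.593 in
Ia = 0.2S: 0.2·14.593 = 2.919 in (exactly 1900/651)
P = 2.080 ≤ Ia = 2.919 in: entire storm abstracted, Q = 0.

Q = 0 in ≈ 0.000 in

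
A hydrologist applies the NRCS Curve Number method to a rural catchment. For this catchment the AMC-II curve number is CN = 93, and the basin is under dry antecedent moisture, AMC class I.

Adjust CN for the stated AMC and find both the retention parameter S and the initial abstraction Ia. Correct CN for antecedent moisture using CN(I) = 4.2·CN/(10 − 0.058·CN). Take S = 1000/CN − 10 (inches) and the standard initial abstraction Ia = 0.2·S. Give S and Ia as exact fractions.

Dry (AMC I): CN(I) = 4.2·93/(10 − 0.058·93) = (1953/5)/(2303/500) = 27900/329 ≈ 84.802
Retention S: 1000/CN − 10 with CN=84.802 → S = 500/279 ≈ 1.792 in
Ia = 0.2S: 0.2·1.792 = 0.358 in (exactly 100/279)

S = 500/279 in ≈ 1.792 in; Ia = 100/279 in ≈ 0.358 in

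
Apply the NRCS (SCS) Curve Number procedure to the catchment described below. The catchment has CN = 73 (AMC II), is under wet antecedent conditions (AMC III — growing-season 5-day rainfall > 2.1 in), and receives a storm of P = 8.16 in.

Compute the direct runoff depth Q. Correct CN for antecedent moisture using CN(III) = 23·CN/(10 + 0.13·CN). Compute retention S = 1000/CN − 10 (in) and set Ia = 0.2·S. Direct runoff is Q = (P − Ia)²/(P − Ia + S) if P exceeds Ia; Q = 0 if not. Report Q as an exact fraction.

CN(III) from CN(II)=73: (23·73)/(10 + 0.13·73) = 167900/1949 ≈ 86.147
S = 1000/(167900/1949) − 10 = 2700/1679 in ≈ 1.608 in
Ia = 0.2S: 0.2·1.608 = 0.322 in (exactly 540/1679)
Excess rainfall: 8.160 − 0.322 = 7.838 in; P > Ia so Q > 0
Q = (329016/41975)²/((329016/41975) + 2700/1679) = (108251528256/1761900625)/(396516/41975) = 9020960688/1386979925 in ≈ 6.504 in

Q = 9020960688/1386979925 in ≈ 6.504 in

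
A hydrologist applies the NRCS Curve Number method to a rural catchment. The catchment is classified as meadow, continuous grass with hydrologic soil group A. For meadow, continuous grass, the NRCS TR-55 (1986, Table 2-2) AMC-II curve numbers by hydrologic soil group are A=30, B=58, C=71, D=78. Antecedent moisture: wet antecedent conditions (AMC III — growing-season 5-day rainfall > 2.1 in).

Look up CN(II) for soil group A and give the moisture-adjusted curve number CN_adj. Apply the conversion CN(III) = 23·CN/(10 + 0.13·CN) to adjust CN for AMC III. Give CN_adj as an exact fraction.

NRCS table: meadow, continuous grass, soil group A → CN(II) = 30
Wet (AMC III): CN(III) = 23·30/(10 + 0.13·30) = 690/(139/10) = 6900/139 ≈ 49.640

CN_adj = 6900/139 ≈ 49.640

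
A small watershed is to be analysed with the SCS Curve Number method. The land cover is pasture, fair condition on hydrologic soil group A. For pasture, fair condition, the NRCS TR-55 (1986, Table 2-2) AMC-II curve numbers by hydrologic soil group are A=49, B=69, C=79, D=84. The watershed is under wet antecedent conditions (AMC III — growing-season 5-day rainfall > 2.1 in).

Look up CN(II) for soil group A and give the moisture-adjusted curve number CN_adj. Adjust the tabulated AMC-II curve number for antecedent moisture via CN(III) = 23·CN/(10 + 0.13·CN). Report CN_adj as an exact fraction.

NRCS table: pasture, fair condition, soil group A → CN(II) = 49
CN(III) from CN(II)=49: (23·49)/(10 + 0.13·49) = 112700/1637 ≈ 68.845

CN_adj = 112700/1637 ≈ 68.845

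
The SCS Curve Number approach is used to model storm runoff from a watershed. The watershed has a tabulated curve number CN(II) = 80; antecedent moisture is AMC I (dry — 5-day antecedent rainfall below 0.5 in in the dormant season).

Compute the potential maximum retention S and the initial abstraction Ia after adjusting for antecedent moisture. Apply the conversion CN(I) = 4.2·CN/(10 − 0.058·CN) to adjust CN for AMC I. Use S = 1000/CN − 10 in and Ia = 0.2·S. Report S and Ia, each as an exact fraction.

S = 125/21 in ≈ 5.952 in; Ia = 25/21 in ≈ 1.190 in

Adjust CN=80 to AMC I: 4.2·80/(10 − 0.058·80) → 336 ÷ (134/25) = 4200/67 ≈ 62.687
Max retention: S = 1000/(4200/67) − 10 = 125/21 in (≈ 5.952 in)
Ia = 0.2S: 0.2·5.952 = 1.190 in (exactly 25/21)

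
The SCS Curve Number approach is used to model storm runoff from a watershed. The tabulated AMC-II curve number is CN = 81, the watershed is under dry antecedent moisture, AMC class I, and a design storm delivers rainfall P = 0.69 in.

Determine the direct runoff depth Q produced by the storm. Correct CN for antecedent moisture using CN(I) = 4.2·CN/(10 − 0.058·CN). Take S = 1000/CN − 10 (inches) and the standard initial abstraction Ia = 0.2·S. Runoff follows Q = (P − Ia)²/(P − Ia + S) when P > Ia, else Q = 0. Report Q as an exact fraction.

CN(I) from CN(II)=81: (4.2·81)/(10 − 0.058·81) = 170100/2651 ≈ 64.164
Max retention: S = 1000/(170100/2651) − 10 = 9500/1701 in (≈ 5.585 in)
Ia = 0.2·(9500/1701) = 1900/1701 in ≈ 1.117 in
P = 0.690 ≤ Ia = 1.117 in: entire storm abstracted, Q = 0.

Q = 0 in ≈ 0.000 in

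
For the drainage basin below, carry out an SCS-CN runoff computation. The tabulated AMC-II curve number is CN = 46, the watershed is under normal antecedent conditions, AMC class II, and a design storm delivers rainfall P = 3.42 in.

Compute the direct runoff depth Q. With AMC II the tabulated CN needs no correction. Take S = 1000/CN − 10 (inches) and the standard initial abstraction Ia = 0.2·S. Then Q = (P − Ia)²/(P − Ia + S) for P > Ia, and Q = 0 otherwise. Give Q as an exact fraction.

CN(II) = 46; AMC II needs no correction.
Retention S: 1000/CN − 10 with CN=46.000 → S = 270/23 ≈ 11.739 in
Ia = 0.2S: 0.2·11.739 = 2.348 in (exactly 54/23)
Excess rainfall: 3.420 − 2.348 = 1.072 in; P > Ia so Q > 0
Q = (1233/1150)²/((1233/1150) + 270/23) = (1520289/1322500)/(14733/1150) = 168921/1882550 in ≈ 0.090 in

Q = 168921/1882550 in ≈ 0.090 in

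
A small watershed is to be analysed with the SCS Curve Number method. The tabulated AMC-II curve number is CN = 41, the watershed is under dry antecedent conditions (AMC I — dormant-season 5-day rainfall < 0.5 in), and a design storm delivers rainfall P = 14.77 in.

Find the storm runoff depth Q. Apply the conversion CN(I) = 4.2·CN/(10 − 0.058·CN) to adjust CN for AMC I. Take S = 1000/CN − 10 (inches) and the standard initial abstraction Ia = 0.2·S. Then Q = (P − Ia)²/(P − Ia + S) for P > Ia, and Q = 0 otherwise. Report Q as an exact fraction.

Adjust CN=41 to AMC I: 4.2·41/(10 − 0.058·41) → (861/5) ÷ (3811/500) = 86100/3811 ≈ 22.592
Max retention: S = 1000/(86100/3811) − 10 = 29500/861 in (≈ 34.262 in)
Initial abstraction Ia = S/5 = (29500/861)/5 = 5900/861 ≈ 6.852 in
Excess rainfall: 14.770 − 6.852 = 7.918 in; P > Ia so Q > 0
Q: (681697/86100)² ÷ (3631697/86100) = 464710799809/312689111700 in (≈ 1.486 in)

Q = 464710799809/312689111700 in ≈ 1.486 in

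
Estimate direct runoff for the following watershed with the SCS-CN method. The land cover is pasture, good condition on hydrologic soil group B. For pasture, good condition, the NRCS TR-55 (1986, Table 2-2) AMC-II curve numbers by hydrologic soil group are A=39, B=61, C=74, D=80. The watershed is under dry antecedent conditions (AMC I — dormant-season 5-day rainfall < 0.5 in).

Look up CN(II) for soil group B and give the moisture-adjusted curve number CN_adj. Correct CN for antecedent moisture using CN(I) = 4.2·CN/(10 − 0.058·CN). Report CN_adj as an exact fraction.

CN_adj = 42700/1077 ≈ 39.647

NRCS table: pasture, good condition, soil group B → CN(II) = 61
CN(I) from CN(II)=61: (4.2·61)/(10 − 0.058·61) = 42700/1077 ≈ 39.647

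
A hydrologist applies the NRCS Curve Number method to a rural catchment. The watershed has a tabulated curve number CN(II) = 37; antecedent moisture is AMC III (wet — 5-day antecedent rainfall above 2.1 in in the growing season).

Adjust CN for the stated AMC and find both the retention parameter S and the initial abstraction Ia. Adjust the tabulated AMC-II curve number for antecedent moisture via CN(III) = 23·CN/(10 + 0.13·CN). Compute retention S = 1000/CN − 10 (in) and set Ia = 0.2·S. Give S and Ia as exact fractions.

CN(III) from CN(II)=37: (23·37)/(10 + 0.13·37) = 85100/1481 ≈ 57.461
Max retention: S = 1000/(85100/1481) − 10 = 6300/851 in (≈ 7.403 in)
Ia = 0.2S: 0.2·7.403 = 1.481 in (exactly 1260/851)

S = 6300/851 in ≈ 7.403 in; Ia = 1260/851 in ≈ 1.481 in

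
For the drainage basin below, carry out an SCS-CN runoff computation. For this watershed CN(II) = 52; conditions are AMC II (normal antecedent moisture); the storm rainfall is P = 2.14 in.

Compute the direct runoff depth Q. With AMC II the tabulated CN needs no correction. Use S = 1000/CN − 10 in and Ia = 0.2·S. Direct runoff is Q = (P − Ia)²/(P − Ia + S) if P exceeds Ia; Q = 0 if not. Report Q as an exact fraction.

Q = 36481/4024150 in ≈ 0.009 in

Average conditions: CN = 52 (no AMC adjustment).
Max retention: S = 1000/52 − 10 = 120/13 in (≈ 9.231 in)
Initial abstraction Ia = S/5 = (120/13)/5 = 24/13 ≈ 1.846 in
Excess rainfall: 2.140 − 1.846 = 0.294 in; P > Ia so Q > 0
Runoff Q = (P−Ia)²/(P−Ia+S) = (0.294)²/(0.294+9.231) = 36481/4024150 ≈ 0.009 in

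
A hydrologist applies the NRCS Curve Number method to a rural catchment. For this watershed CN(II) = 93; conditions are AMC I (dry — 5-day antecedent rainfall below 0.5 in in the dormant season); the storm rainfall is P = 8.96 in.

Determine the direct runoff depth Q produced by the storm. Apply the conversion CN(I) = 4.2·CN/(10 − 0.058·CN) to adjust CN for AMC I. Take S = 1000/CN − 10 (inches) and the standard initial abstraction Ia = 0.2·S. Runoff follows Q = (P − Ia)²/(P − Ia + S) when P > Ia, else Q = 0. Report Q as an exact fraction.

Dry (AMC I): CN(I) = 4.2·93/(10 − 0.058·93) = (1953/5)/(2303/500) = 27900/329 ≈ 84.802
Max retention: S = 1000/(27900/329) − 10 = 500/279 in (≈ 1.792 in)
Ia = 0.2S: 0.2·1.792 = 0.358 in (exactly 100/279)
Since P=8.960 > Ia=0.358: effective rainfall P−Ia = 59996/6975 in
Runoff Q = (P−Ia)²/(P−Ia+S) = (8.602)²/(8.602+1.792) = 224970001/31603725 ≈ 7.118 in

Q = 224970001/31603725 in ≈ 7.118 in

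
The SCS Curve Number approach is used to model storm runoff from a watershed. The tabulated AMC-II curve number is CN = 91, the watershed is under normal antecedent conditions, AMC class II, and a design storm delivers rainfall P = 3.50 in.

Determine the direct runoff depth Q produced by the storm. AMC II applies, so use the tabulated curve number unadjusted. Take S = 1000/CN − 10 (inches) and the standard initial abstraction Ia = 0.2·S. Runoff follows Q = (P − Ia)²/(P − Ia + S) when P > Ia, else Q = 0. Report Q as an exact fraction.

AMC II — tabulated CN = 91 applies directly.
S = 1000/91 − 10 = 90/91 in ≈ 0.989 in
Ia = 0.2·(90/91) = 18/91 in ≈ 0.198 in
Since P=3.500 > Ia=0.198: effective rainfall P−Ia = 601/182 in
Runoff Q = (P−Ia)²/(P−Ia+S) = (3.302)²/(3.302+0.989) = 361201/142142 ≈ 2.541 in

Q = 361201/142142 in ≈ 2.541 in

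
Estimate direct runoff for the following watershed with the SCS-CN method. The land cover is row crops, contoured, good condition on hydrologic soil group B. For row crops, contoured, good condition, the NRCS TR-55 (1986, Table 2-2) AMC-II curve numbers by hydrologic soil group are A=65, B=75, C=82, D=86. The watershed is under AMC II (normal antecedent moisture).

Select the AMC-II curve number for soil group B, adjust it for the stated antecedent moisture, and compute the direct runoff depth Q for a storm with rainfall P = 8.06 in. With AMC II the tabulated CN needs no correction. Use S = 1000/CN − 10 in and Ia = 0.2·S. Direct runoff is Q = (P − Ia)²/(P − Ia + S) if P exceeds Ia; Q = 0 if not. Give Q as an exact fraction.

Q = 1229881/241350 in ≈ 5.096 in

NRCS table: row crops, contoured, good condition, soil group B → CN(II) = 75
AMC II — tabulated CN = 75 applies directly.
Max retention: S = 1000/75 − 10 = 10/3 in (≈ 3.333 in)
Ia = 0.2S: 0.2·3.333 = 0.667 in (exactly 2/3)
Since P=8.060 > Ia=0.667: effective rainfall P−Ia = 1109/150 in
Runoff Q = (P−Ia)²/(P−Ia+S) = (7.393)²/(7.393+3.333) = 1229881/241350 ≈ 5.096 in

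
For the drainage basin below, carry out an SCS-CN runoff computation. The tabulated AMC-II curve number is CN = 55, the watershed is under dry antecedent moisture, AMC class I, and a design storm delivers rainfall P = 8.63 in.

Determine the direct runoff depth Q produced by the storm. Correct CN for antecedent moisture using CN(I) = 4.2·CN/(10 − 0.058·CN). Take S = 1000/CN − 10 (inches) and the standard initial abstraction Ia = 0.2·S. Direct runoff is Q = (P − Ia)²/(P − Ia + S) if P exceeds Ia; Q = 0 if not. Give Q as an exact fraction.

Q = 1328675401/1435672700 in ≈ 0.925 in

Dry (AMC I): CN(I) = 4.2·55/(10 − 0.058·55) = 231/(681/100) = 7700/227 ≈ 33.921
S = 1000/(7700/227) − 10 = 1500/77 in ≈ 19.481 in
Ia = 0.2S: 0.2·19.481 = 3.896 in (exactly 300/77)
P − Ia = 8.630 − 3.896 = 36451/7700 ≈ 4.734 in (> 0, runoff occurs)
Runoff Q = (P−Ia)²/(P−Ia+S) = (4.734)²/(4.734+19.481) = 1328675401/1435672700 ≈ 0.925 in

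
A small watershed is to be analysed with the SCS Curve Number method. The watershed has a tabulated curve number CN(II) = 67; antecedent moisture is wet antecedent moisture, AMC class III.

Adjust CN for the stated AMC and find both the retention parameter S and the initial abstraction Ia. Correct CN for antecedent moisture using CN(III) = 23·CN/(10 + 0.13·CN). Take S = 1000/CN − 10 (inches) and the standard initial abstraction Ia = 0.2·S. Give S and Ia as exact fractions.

S = 3300/1541 in ≈ 2.141 in; Ia = 660/1541 in ≈ 0.428 in

Adjust CN=67 to AMC III: 23·67/(10 + 0.13·67) → 1541 ÷ (1871/100) = 154100/1871 ≈ 82.362
S = 1000/(154100/1871) − 10 = 3300/1541 in ≈ 2.141 in
Initial abstraction Ia = S/5 = (3300/1541)/5 = 660/1541 ≈ 0.428 in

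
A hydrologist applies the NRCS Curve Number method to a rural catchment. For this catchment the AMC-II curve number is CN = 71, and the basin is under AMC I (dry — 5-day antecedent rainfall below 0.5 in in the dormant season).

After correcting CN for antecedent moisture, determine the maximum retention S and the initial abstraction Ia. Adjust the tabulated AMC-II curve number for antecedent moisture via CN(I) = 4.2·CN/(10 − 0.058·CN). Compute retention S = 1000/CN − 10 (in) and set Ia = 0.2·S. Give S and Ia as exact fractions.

CN(I) from CN(II)=71: (4.2·71)/(10 − 0.058·71) = 149100/2941 ≈ 50.697
Max retention: S = 1000/(149100/2941) − 10 = 14500/1491 in (≈ 9.725 in)
Ia = 0.2·(14500/1491) = 2900/1491 in ≈ 1.945 in

S = 14500/1491 in ≈ 9.725 in; Ia = 2900/1491 in ≈ 1.945 in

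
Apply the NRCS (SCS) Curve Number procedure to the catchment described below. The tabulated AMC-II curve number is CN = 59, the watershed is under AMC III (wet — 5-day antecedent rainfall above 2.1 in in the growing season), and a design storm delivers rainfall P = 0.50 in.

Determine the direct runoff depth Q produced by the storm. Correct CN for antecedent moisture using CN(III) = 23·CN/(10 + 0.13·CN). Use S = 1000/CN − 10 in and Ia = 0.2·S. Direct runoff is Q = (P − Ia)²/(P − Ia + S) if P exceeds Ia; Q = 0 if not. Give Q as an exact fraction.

Q = 0 in ≈ 0.000 in

Adjust CN=59 to AMC III: 23·59/(10 + 0.13·59) → 1357 ÷ (1767/100) = 135700/1767 ≈ 76.797
Max retention: S = 1000/(135700/1767) − 10 = 4100/1357 in (≈ 3.021 in)
Ia = 0.2·(4100/1357) = 820/1357 in ≈ 0.604 in
P = 0.500 ≤ Ia = 0.604 in: entire storm abstracted, Q = 0.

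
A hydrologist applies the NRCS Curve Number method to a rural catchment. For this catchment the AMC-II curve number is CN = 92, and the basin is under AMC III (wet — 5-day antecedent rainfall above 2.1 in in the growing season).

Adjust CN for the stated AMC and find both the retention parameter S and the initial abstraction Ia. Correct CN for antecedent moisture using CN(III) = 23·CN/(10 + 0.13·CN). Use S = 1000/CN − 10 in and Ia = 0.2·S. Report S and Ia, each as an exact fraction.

S = 200/529 in ≈ 0.378 in; Ia = 40/529 in ≈ 0.076 in

CN(III) from CN(II)=92: (23·92)/(10 + 0.13·92) = 52900/549 ≈ 96.357
Max retention: S = 1000/(52900/549) − 10 = 200/529 in (≈ 0.378 in)
Ia = 0.2S: 0.2·0.378 = 0.076 in (exactly 40/529)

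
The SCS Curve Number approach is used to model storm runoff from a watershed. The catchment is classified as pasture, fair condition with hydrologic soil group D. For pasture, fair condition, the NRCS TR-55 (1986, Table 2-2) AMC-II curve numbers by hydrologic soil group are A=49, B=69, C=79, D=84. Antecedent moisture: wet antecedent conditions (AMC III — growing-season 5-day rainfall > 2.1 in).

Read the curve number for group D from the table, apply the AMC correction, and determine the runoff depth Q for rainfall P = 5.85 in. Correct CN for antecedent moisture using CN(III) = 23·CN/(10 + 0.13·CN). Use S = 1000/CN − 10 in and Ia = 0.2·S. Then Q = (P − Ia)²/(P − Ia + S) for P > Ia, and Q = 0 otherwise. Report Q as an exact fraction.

NRCS table: pasture, fair condition, soil group D → CN(II) = 84
Adjust CN=84 to AMC III: 23·84/(10 + 0.13·84) → 1932 ÷ (523/25) = 48300/523 ≈ 92.352
Max retention: S = 1000/(48300/523) − 10 = 400/483 in (≈ 0.828 in)
Ia = 0.2S: 0.2·0.828 = 0.166 in (exactly 80/483)
Excess rainfall: 5.850 − 0.166 = 5.684 in; P > Ia so Q > 0
Q: (54911/9660)² ÷ (62911/9660) = 3015217921/607720260 in (≈ 4.962 in)

Q = 3015217921/607720260 in ≈ 4.962 in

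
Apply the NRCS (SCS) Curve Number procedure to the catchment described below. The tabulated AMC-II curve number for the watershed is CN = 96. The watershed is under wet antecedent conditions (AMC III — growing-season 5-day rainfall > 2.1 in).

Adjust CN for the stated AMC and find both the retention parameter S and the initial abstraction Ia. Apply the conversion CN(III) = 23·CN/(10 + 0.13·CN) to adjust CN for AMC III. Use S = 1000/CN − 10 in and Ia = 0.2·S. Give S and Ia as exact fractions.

S = 25/138 in ≈ 0.181 in; Ia = 5/138 in ≈ 0.036 in

Wet (AMC III): CN(III) = 23·96/(10 + 0.13·96) = 2208/(562/25) = 27600/281 ≈ 98.221
Retention S: 1000/CN − 10 with CN=98.221 → S = 25/138 ≈ 0.181 in
Initial abstraction Ia = S/5 = (25/138)/5 = 5/138 ≈ 0.036 in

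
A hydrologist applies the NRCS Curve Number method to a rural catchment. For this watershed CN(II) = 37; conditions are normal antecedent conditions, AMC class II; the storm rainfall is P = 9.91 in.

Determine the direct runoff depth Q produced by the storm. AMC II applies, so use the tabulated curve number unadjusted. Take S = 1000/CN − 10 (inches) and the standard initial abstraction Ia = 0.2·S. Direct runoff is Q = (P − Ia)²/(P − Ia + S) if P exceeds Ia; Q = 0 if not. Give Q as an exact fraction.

AMC II — tabulated CN = 37 applies directly.
S = 1000/37 − 10 = 630/37 in ≈ 17.027 in
Ia = 0.2·(630/37) = 126/37 in ≈ 3.405 in
P − Ia = 9.910 − 3.405 = 24067/3700 ≈ 6.505 in (> 0, runoff occurs)
Runoff Q = (P−Ia)²/(P−Ia+S) = (6.505)²/(6.505+17.027) = 579220489/322147900 ≈ 1.798 in

Q = 579220489/322147900 in ≈ 1.798 in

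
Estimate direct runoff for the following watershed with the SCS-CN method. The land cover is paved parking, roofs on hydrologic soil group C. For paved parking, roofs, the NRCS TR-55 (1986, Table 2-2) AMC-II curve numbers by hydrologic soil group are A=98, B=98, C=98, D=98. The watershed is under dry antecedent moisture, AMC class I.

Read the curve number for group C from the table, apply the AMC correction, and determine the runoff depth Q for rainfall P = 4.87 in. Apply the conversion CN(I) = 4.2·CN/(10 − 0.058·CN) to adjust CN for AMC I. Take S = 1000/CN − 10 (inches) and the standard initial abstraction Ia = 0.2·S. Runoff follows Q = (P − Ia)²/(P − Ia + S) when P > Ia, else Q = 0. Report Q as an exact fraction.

Q = 241201801129/55681556700 in ≈ 4.332 in

NRCS table: paved parking, roofs, soil group C → CN(II) = 98
CN(I) from CN(II)=98: (4.2·98)/(10 − 0.058·98) = 102900/1079 ≈ 95.366
Max retention: S = 1000/(102900/1079) − 10 = 500/1029 in (≈ 0.486 in)
Ia = 0.2S: 0.2·0.486 = 0.097 in (exactly 100/1029)
Since P=4.870 > Ia=0.097: effective rainfall P−Ia = 491123/102900 in
Q = (491123/102900)²/((491123/102900) + 500/1029) = (241201801129/10588410000)/(541123/102900) = 241201801129/55681556700 in ≈ 4.332 in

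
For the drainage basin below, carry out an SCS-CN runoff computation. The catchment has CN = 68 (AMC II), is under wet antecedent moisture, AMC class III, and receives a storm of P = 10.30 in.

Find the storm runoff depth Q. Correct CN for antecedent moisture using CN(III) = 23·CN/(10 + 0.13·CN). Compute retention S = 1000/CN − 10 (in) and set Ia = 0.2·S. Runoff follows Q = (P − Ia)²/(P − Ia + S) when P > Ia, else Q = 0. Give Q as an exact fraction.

Q = 1495600929/182491430 in ≈ 8.195 in

CN(III) from CN(II)=68: (23·68)/(10 + 0.13·68) = 39100/471 ≈ 83.015
Max retention: S = 1000/(39100/471) − 10 = 800/391 in (≈ 2.046 in)
Ia = 0.2S: 0.2·2.046 = 0.409 in (exactly 160/391)
Excess rainfall: 10.300 − 0.409 = 9.891 in; P > Ia so Q > 0
Q: (38673/3910)² ÷ (46673/3910) = 1495600929/182491430 in (≈ 8.195 in)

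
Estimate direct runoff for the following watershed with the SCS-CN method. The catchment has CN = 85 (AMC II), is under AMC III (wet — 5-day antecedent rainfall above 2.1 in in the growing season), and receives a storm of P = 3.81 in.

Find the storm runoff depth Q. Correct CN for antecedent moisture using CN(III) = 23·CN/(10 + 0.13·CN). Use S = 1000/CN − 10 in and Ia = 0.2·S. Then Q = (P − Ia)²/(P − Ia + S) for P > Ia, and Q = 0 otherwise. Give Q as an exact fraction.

Q = 2271189649/751462900 in ≈ 3.022 in

CN(III) from CN(II)=85: (23·85)/(10 + 0.13·85) = 39100/421 ≈ 92.874
S = 1000/(39100/421) − 10 = 300/391 in ≈ 0.767 in
Ia = 0.2S: 0.2·0.767 = 0.153 in (exactly 60/391)
P − Ia = 3.810 − 0.153 = 142971/39100 ≈ 3.657 in (> 0, runoff occurs)
Q = (142971/39100)²/((142971/39100) + 300/391) = (20440706841/1528810000)/(172971/39100) = 2271189649/751462900 in ≈ 3.022 in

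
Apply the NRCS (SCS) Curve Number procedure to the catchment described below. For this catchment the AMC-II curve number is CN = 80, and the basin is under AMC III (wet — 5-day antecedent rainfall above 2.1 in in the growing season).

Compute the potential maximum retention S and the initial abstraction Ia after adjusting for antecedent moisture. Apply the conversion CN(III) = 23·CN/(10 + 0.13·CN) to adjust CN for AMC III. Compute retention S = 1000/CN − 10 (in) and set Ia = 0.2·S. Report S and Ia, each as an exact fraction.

Wet (AMC III): CN(III) = 23·80/(10 + 0.13·80) = 1840/(102/5) = 4600/51 ≈ 90.196
S = 1000/(4600/51) − 10 = 25/23 in ≈ 1.087 in
Initial abstraction Ia = S/5 = (25/23)/5 = 5/23 ≈ 0.217 in

S = 25/23 in ≈ 1.087 in; Ia = 5/23 in ≈ 0.217 in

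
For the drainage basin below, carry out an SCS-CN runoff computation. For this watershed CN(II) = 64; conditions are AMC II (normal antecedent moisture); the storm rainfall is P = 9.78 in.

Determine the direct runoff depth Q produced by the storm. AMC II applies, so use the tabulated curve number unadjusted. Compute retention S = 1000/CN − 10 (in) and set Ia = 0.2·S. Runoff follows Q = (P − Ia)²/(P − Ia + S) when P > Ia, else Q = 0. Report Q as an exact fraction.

Q = 998787/190400 in ≈ 5.246 in

CN(II) = 64; AMC II needs no correction.
Max retention: S = 1000/64 − 10 = 45/8 in (≈ 5.625 in)
Ia = 0.2·(45/8) = 9/8 in ≈ 1.125 in
Excess rainfall: 9.780 − 1.125 = 8.655 in; P > Ia so Q > 0
Q = (1731/200)²/((1731/200) + 45/8) = (2996361/40000)/(357/25) = 998787/190400 in ≈ 5.246 in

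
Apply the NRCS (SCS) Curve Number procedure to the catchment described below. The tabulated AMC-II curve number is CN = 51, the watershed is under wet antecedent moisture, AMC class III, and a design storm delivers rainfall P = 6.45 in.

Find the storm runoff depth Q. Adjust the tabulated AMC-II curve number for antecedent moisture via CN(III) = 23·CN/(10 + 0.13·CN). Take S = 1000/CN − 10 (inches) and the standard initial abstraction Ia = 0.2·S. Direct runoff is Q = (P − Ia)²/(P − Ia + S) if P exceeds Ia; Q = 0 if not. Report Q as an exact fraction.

Wet (AMC III): CN(III) = 23·51/(10 + 0.13·51) = 1173/(1663/100) = 117300/1663 ≈ 70.535
Retention S: 1000/CN − 10 with CN=70.535 → S = 4900/1173 ≈ 4.177 in
Ia = 0.2S: 0.2·4.177 = 0.835 in (exactly 980/1173)
Since P=6.450 > Ia=0.835: effective rainfall P−Ia = 131717/23460 in
Runoff Q = (P−Ia)²/(P−Ia+S) = (5.615)²/(5.615+4.177) = 17349368089/5389160820 ≈ 3.219 in

Q = 17349368089/5389160820 in ≈ 3.219 in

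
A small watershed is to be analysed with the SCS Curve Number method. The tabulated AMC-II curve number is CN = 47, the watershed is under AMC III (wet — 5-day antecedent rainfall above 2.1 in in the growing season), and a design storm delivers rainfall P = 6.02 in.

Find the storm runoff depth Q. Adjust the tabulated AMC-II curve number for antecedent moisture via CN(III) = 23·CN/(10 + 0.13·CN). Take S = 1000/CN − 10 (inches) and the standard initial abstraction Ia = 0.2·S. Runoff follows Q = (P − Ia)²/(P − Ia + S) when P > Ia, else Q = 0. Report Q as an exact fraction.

Q = 74191409161/29045443050 in ≈ 2.554 in

Wet (AMC III): CN(III) = 23·47/(10 + 0.13·47) = 1081/(1611/100) = 108100/1611 ≈ 67.101
S = 1000/(108100/1611) − 10 = 5300/1081 in ≈ 4.903 in
Ia = 0.2·(5300/1081) = 1060/1081 in ≈ 0.981 in
Excess rainfall: 6.020 − 0.981 = 5.039 in; P > Ia so Q > 0
Runoff Q = (P−Ia)²/(P−Ia+S) = (5.039)²/(5.039+4.903) = 74191409161/29045443050 ≈ 2.554 in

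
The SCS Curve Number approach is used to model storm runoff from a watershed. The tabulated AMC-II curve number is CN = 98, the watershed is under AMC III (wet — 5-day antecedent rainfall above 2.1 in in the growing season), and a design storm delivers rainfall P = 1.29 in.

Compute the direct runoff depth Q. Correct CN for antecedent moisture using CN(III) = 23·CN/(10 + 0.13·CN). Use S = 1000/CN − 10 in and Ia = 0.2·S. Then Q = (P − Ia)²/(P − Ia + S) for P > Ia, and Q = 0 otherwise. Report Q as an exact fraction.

Wet (AMC III): CN(III) = 23·98/(10 + 0.13·98) = 2254/(1137/50) = 112700/1137 ≈ 99.120
S = 1000/(112700/1137) − 10 = 100/1127 in ≈ 0.089 in
Initial abstraction Ia = S/5 = (100/1127)/5 = 20/1127 ≈ 0.018 in
P − Ia = 1.290 − 0.018 = 143383/112700 ≈ 1.272 in (> 0, runoff occurs)
Runoff Q = (P−Ia)²/(P−Ia+S) = (1.272)²/(1.272+0.089) = 20558684689/17286264100 ≈ 1.189 in

Q = 20558684689/17286264100 in ≈ 1.189 in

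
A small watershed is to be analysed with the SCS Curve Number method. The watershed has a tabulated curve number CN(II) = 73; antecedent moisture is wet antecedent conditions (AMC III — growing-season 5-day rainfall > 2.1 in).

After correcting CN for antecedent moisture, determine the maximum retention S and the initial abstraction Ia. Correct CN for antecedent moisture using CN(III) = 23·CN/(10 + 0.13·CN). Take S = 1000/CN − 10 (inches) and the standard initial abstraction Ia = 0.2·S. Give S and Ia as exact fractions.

S = 2700/1679 in ≈ 1.608 in; Ia = 540/1679 in ≈ 0.322 in

CN(III) from CN(II)=73: (23·73)/(10 + 0.13·73) = 167900/1949 ≈ 86.147
Retention S: 1000/CN − 10 with CN=86.147 → S = 2700/1679 ≈ 1.608 in
Ia = 0.2S: 0.2·1.608 = 0.322 in (exactly 540/1679)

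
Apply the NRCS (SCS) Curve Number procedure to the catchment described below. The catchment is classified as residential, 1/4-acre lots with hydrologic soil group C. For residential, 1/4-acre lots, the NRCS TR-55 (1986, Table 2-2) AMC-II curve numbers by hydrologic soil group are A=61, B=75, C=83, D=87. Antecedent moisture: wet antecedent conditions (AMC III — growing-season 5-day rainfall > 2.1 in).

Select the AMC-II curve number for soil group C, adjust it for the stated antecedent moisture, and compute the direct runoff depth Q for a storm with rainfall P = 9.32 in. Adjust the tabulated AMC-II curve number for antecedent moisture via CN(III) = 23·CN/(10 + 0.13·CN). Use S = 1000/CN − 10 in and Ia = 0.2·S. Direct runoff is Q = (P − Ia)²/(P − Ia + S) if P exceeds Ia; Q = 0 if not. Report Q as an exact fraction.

Q = 190355072209/22850586825 in ≈ 8.330 in

NRCS table: residential, 1/4-acre lots, soil group C → CN(II) = 83
CN(III) from CN(II)=83: (23·83)/(10 + 0.13·83) = 190900/2079 ≈ 91.823
Retention S: 1000/CN − 10 with CN=91.823 → S = 1700/1909 ≈ 0.891 in
Initial abstraction Ia = S/5 = (1700/1909)/5 = 340/1909 ≈ 0.178 in
P − Ia = 9.320 − 0.178 = 436297/47725 ≈ 9.142 in (> 0, runoff occurs)
Runoff Q = (P−Ia)²/(P−Ia+S) = (9.142)²/(9.142+0.891) = 190355072209/22850586825 ≈ 8.330 in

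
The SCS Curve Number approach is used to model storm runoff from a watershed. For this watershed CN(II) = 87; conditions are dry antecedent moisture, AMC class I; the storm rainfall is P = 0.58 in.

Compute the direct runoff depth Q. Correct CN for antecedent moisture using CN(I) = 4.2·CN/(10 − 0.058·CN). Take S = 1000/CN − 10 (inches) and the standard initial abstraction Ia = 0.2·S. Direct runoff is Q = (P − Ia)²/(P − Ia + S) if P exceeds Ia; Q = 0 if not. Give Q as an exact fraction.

Adjust CN=87 to AMC I: 4.2·87/(10 − 0.058·87) → (1827/5) ÷ (2477/500) = 182700/2477 ≈ 73.759
Max retention: S = 1000/(182700/2477) − 10 = 6500/1827 in (≈ 3.558 in)
Ia = 0.2·(6500/1827) = 1300/1827 in ≈ 0.712 in
P = 0.580 ≤ Ia = 0.712 in: entire storm abstracted, Q = 0.

Q = 0 in ≈ 0.000 in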